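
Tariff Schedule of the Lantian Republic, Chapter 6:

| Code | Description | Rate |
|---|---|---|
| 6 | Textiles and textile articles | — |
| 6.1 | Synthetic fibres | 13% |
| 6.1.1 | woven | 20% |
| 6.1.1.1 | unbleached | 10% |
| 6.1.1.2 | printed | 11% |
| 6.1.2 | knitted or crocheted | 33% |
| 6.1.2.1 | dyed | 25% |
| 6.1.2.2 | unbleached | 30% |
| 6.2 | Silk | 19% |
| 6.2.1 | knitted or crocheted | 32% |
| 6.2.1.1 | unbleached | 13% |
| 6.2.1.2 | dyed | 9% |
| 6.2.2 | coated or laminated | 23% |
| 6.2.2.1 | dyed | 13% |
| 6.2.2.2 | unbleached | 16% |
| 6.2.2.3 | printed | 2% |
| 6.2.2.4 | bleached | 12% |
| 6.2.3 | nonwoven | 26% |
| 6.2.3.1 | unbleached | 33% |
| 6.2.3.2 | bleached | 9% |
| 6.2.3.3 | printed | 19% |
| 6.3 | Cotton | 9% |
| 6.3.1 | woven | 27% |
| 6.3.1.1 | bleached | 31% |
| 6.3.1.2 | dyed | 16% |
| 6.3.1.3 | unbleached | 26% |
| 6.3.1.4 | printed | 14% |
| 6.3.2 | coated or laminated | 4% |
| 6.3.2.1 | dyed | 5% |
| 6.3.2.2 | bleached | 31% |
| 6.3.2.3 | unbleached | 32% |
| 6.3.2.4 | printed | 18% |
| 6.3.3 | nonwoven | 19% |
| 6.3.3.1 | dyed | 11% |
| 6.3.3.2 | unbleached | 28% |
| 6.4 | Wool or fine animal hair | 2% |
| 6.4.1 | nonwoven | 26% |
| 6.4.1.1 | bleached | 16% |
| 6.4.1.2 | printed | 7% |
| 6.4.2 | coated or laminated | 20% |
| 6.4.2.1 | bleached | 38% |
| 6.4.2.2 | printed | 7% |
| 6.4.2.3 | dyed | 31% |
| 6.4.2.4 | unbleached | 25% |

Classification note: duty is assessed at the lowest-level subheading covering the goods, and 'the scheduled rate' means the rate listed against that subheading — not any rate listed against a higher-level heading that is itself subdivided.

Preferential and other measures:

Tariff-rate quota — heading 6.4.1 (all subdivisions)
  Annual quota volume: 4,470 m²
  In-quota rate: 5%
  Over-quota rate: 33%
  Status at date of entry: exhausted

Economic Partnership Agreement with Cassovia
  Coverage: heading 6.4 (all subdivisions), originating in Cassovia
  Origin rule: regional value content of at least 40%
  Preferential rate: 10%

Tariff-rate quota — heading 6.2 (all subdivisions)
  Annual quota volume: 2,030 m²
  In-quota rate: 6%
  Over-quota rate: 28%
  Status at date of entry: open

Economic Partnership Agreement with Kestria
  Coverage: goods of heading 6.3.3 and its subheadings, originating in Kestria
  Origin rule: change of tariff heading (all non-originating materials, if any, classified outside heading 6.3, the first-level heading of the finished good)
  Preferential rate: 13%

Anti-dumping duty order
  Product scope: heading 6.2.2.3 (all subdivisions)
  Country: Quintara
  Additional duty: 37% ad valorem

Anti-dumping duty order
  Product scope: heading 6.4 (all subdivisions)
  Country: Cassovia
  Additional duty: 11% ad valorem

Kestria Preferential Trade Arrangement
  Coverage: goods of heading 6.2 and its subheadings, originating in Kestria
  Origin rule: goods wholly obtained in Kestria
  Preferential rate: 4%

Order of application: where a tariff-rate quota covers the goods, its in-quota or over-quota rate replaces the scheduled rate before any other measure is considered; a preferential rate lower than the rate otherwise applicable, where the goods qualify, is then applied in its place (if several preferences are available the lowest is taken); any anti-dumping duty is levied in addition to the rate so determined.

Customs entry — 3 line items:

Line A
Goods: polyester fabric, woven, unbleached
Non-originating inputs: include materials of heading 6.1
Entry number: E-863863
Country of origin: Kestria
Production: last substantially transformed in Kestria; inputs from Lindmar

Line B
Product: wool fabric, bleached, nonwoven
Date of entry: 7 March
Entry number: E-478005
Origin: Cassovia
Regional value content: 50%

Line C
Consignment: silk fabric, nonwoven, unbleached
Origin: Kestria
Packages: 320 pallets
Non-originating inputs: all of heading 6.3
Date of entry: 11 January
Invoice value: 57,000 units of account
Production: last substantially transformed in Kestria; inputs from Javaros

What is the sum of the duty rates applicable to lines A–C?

Line A: polyester → 6.1; woven → 6.1.1; unbleached → 6.1.1.1. Scheduled 10%. Kestria agreement on 6.3.3: 6.1.1.1 not covered; Kestria agreement on 6.2: 6.1.1.1 not covered. → 10%.
Line B: wool → 6.4; nonwoven → 6.4.1; bleached → 6.4.1.1. Scheduled 16%. quota on 6.4.1 exhausted → over-quota 33%; Cassovia agreement on 6.4: RVC ≥ 40% → 10% available; preferential 10%; anti-dumping (Cassovia, 6.4): +11%; total 10% + 11% = 21%. → 21%.
Line C: silk → 6.2; nonwoven → 6.2.3; unbleached → 6.2.3.1. Scheduled 33%. quota on 6.2 open → in-quota 6%; Kestria agreement on 6.3.3: 6.2.3.1 not covered; Kestria agreement on 6.2: not wholly obtained. → 6%.
Sum: 10% + 21% + 6% = 37%.

37%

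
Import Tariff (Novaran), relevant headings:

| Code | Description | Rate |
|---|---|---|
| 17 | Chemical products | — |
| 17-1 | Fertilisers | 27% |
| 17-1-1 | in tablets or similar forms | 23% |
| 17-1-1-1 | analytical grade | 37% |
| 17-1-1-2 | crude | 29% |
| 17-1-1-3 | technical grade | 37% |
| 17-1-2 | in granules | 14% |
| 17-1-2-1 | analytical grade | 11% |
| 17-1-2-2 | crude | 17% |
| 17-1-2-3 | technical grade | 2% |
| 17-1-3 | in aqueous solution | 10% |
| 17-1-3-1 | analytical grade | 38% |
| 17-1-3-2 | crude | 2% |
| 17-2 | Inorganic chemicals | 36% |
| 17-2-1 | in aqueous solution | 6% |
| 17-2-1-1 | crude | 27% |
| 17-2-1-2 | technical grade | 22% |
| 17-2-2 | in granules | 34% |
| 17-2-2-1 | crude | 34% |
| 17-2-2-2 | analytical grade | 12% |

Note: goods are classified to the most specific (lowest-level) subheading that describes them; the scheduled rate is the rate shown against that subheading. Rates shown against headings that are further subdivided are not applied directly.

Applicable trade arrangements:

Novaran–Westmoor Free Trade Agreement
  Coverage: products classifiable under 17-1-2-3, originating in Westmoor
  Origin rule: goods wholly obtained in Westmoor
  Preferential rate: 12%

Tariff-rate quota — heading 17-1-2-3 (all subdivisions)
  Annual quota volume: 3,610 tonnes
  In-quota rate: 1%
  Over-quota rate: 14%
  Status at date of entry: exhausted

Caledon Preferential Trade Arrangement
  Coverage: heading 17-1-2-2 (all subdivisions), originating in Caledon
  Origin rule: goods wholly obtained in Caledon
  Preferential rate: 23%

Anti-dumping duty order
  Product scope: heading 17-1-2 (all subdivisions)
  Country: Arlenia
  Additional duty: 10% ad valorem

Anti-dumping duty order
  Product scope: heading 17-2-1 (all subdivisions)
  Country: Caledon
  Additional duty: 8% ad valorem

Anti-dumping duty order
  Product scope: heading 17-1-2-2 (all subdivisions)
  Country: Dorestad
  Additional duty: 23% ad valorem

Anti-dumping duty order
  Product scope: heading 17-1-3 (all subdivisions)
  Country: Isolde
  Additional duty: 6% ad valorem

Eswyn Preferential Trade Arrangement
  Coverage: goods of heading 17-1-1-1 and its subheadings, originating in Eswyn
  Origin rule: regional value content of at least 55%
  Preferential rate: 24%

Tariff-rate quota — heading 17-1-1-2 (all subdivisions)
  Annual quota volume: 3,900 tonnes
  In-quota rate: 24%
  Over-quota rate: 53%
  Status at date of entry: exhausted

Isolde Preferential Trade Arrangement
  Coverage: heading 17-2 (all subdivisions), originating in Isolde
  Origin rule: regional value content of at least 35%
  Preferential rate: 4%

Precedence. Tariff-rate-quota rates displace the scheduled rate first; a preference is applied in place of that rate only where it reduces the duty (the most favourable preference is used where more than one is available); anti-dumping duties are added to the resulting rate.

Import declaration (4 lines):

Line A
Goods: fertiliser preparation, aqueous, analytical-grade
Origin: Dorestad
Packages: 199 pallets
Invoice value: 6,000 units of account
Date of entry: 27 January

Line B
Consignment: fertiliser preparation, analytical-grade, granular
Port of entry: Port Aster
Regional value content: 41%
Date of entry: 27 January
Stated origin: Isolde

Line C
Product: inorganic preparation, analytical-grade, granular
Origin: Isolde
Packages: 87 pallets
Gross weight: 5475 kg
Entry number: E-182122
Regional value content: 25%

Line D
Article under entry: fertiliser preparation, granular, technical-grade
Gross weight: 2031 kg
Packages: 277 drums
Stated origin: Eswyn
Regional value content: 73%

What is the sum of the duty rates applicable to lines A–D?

Line A: fertiliser → 17-1; aqueous → 17-1-3; analytical-grade → 17-1-3-1. Scheduled 38%. No special measure applies. → 38%.
Line B: fertiliser → 17-1; granular → 17-1-2; analytical-grade → 17-1-2-1. Scheduled 11%. Isolde agreement on 17-2: 17-1-2-1 not covered. → 11%.
Line C: inorganic → 17-2; granular → 17-2-2; analytical-grade → 17-2-2-2. Scheduled 12%. Isolde agreement on 17-2: RVC < 35%. → 12%.
Line D: fertiliser → 17-1; granular → 17-1-2; technical-grade → 17-1-2-3. Scheduled 2%. quota on 17-1-2-3 exhausted → over-quota 14%; Eswyn agreement on 17-1-1-1: 17-1-2-3 not covered. → 14%.
Sum: 38% + 11% + 12% + 14% = 75%.

75%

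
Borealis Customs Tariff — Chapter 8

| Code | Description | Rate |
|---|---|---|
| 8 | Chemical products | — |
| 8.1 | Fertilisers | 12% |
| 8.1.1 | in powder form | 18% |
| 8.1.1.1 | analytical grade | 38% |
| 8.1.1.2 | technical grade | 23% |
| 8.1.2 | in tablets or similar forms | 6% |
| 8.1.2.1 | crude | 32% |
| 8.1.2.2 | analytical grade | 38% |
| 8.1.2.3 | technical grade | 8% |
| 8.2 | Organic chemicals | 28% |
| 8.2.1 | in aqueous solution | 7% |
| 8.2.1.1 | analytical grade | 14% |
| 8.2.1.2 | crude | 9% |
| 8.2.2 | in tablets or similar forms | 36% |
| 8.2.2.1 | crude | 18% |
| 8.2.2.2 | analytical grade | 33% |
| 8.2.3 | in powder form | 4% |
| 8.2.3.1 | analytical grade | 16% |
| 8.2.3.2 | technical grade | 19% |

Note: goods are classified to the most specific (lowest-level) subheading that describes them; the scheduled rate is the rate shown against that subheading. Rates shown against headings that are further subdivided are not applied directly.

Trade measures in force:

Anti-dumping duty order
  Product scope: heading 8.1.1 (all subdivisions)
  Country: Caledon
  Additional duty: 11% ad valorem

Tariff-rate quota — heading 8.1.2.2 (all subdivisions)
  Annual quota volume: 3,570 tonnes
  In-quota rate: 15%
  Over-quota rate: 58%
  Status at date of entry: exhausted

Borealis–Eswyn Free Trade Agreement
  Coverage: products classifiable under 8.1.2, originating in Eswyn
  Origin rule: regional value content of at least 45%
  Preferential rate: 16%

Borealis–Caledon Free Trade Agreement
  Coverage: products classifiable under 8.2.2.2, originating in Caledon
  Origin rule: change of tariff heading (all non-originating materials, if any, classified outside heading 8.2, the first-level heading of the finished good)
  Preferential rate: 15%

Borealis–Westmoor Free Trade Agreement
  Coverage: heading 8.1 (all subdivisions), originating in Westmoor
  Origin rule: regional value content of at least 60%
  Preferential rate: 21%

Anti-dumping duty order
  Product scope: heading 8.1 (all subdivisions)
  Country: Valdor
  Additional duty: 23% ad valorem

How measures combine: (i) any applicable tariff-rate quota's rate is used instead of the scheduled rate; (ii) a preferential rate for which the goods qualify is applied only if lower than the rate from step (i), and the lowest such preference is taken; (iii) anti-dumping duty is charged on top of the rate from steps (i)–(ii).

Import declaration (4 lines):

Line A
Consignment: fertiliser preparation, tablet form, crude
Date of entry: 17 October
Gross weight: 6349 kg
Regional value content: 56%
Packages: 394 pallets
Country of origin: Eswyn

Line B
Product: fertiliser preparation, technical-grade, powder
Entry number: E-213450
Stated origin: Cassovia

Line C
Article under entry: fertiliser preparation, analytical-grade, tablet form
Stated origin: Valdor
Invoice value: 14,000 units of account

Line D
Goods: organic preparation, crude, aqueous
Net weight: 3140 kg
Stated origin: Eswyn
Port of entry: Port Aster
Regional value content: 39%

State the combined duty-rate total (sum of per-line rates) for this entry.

Line A: fertiliser → 8.1; tablet form → 8.1.2; crude → 8.1.2.1. Scheduled 32%. Eswyn agreement on 8.1.2: RVC ≥ 45% → 16% available; preferential 16%. → 16%.
Line B: fertiliser → 8.1; powder → 8.1.1; technical-grade → 8.1.1.2. Scheduled 23%. No special measure applies. → 23%.
Line C: fertiliser → 8.1; tablet form → 8.1.2; analytical-grade → 8.1.2.2. Scheduled 38%. quota on 8.1.2.2 exhausted → over-quota 58%; anti-dumping (Valdor, 8.1): +23%; total 58% + 23% = 81%. → 81%.
Line D: organic → 8.2; aqueous → 8.2.1; crude → 8.2.1.2. Scheduled 9%. Eswyn agreement on 8.1.2: 8.2.1.2 not covered. → 9%.
Sum: 16% + 23% + 81% + 9% = 129%.

129%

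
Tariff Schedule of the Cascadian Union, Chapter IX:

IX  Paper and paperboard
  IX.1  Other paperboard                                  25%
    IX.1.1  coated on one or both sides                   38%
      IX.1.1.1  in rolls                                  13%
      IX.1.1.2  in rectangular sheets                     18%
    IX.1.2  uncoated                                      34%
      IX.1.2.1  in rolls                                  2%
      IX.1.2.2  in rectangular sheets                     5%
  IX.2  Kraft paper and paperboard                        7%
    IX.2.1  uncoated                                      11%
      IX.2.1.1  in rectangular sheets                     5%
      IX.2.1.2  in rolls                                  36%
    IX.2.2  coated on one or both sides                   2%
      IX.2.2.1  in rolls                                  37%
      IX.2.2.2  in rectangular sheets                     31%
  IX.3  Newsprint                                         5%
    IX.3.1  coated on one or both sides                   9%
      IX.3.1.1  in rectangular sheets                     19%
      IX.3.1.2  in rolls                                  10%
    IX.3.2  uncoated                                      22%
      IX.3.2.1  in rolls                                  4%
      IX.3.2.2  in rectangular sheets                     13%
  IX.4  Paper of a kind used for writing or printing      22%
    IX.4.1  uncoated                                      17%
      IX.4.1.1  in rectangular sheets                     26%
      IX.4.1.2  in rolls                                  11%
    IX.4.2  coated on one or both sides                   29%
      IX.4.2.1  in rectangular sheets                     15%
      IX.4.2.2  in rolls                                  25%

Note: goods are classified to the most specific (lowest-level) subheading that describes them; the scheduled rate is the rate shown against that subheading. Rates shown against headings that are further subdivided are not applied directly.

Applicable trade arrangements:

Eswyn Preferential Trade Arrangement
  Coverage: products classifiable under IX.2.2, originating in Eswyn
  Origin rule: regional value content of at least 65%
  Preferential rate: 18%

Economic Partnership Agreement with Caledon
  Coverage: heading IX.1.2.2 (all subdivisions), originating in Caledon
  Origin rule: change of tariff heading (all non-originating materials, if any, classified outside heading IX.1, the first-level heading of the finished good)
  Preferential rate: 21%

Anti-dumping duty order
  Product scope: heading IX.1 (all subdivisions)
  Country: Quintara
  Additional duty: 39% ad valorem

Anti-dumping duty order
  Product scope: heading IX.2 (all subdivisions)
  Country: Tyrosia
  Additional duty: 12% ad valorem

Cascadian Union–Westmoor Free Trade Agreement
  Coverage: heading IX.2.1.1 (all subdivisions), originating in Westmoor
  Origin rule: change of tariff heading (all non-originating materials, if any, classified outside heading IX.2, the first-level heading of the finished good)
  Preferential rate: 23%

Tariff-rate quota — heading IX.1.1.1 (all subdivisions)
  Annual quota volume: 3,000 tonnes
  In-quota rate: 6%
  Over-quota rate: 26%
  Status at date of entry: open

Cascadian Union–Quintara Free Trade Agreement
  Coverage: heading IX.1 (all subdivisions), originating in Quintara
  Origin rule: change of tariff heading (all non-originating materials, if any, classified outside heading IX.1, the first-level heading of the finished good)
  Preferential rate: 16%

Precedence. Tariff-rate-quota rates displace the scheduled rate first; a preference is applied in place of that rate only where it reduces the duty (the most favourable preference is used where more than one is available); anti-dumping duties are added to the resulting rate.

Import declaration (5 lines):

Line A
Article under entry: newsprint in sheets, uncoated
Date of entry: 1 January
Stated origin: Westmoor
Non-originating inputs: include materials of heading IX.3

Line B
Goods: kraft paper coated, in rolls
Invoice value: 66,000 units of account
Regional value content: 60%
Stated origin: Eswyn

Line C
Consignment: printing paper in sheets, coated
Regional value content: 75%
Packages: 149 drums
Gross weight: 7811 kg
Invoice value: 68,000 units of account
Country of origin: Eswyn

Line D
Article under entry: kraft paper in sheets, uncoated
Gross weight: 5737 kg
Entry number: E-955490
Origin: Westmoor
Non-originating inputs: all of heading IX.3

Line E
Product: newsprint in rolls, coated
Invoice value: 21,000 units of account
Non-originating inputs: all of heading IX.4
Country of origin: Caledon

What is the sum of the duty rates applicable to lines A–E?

Line A: newsprint → IX.3; uncoated → IX.3.2; in sheets → IX.3.2.2. Scheduled 13%. Westmoor agreement on IX.2.1.1: IX.3.2.2 not covered. → 13%.
Line B: kraft paper → IX.2; coated → IX.2.2; in rolls → IX.2.2.1. Scheduled 37%. Eswyn agreement on IX.2.2: RVC < 65%. → 37%.
Line C: printing paper → IX.4; coated → IX.4.2; in sheets → IX.4.2.1. Scheduled 15%. Eswyn agreement on IX.2.2: IX.4.2.1 not covered. → 15%.
Line D: kraft paper → IX.2; uncoated → IX.2.1; in sheets → IX.2.1.1. Scheduled 5%. Westmoor agreement on IX.2.1.1: CTH met → 23% available; preference 23% not lower than 5% → no reduction. → 5%.
Line E: newsprint → IX.3; coated → IX.3.1; in rolls → IX.3.1.2. Scheduled 10%. Caledon agreement on IX.1.2.2: IX.3.1.2 not covered. → 10%.
Sum: 13% + 37% + 15% + 5% + 10% = 80%.

80%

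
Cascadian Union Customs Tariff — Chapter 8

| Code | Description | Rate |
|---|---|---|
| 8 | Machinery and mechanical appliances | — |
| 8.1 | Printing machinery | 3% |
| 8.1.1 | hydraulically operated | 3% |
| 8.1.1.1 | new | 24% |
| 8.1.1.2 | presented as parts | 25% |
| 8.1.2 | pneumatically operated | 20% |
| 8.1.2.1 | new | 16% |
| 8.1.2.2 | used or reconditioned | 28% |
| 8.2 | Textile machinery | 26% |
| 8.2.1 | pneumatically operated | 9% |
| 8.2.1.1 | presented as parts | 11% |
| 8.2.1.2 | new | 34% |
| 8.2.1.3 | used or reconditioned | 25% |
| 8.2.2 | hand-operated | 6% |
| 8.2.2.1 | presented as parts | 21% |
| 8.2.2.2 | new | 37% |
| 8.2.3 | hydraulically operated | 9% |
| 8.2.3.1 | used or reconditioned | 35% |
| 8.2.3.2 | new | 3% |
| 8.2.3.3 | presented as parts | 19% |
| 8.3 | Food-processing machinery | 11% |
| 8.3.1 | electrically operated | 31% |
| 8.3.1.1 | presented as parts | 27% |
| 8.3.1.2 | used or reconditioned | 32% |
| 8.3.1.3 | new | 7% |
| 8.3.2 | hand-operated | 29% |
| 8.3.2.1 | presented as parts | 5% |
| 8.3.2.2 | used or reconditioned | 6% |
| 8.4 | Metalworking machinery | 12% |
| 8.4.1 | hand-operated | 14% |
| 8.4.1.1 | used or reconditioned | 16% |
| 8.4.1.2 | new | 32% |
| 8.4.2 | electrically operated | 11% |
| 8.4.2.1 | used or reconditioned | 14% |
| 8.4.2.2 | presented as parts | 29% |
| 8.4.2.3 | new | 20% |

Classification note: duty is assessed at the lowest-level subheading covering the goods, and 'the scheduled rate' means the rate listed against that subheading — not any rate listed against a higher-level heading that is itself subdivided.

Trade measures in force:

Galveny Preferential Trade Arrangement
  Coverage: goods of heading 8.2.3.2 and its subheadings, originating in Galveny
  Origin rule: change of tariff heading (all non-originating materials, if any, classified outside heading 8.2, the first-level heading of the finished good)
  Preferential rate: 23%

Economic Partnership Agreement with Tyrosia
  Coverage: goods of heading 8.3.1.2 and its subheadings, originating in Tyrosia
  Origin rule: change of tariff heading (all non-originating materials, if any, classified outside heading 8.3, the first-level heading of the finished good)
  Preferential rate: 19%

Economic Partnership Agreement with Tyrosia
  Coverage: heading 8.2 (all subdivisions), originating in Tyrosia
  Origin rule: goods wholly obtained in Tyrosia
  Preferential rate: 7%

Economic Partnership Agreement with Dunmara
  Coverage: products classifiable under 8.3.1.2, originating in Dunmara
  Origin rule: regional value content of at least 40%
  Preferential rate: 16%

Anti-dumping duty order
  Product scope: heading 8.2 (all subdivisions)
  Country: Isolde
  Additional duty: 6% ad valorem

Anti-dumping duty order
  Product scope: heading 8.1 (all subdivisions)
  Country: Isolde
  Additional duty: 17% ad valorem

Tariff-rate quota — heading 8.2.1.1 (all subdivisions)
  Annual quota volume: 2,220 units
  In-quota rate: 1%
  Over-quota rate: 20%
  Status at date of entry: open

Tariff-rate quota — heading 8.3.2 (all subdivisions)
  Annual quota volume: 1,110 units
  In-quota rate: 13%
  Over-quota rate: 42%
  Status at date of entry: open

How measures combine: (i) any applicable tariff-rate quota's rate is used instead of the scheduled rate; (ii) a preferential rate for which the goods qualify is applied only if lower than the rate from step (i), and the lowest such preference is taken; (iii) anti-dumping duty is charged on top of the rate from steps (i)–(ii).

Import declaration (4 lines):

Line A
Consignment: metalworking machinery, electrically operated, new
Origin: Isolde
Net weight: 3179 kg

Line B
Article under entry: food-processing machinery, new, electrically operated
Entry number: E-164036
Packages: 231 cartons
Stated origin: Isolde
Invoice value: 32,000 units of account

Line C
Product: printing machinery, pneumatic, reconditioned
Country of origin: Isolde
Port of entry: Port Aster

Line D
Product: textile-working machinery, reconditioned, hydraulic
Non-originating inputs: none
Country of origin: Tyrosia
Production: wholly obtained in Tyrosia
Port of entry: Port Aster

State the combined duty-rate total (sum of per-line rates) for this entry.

Line A: metalworking → 8.4; electrically operated → 8.4.2; new → 8.4.2.3. Scheduled 20%. No special measure applies. → 20%.
Line B: food-processing → 8.3; electrically operated → 8.3.1; new → 8.3.1.3. Scheduled 7%. No special measure applies. → 7%.
Line C: printing → 8.1; pneumatic → 8.1.2; reconditioned → 8.1.2.2. Scheduled 28%. anti-dumping (Isolde, 8.1): +17%; total 28% + 17% = 45%. → 45%.
Line D: textile-working → 8.2; hydraulic → 8.2.3; reconditioned → 8.2.3.1. Scheduled 35%. Tyrosia agreement on 8.3.1.2: 8.2.3.1 not covered; Tyrosia agreement on 8.2: wholly obtained → 7% available; preferential 7%. → 7%.
Sum: 20% + 7% + 45% + 7% = 79%.

79%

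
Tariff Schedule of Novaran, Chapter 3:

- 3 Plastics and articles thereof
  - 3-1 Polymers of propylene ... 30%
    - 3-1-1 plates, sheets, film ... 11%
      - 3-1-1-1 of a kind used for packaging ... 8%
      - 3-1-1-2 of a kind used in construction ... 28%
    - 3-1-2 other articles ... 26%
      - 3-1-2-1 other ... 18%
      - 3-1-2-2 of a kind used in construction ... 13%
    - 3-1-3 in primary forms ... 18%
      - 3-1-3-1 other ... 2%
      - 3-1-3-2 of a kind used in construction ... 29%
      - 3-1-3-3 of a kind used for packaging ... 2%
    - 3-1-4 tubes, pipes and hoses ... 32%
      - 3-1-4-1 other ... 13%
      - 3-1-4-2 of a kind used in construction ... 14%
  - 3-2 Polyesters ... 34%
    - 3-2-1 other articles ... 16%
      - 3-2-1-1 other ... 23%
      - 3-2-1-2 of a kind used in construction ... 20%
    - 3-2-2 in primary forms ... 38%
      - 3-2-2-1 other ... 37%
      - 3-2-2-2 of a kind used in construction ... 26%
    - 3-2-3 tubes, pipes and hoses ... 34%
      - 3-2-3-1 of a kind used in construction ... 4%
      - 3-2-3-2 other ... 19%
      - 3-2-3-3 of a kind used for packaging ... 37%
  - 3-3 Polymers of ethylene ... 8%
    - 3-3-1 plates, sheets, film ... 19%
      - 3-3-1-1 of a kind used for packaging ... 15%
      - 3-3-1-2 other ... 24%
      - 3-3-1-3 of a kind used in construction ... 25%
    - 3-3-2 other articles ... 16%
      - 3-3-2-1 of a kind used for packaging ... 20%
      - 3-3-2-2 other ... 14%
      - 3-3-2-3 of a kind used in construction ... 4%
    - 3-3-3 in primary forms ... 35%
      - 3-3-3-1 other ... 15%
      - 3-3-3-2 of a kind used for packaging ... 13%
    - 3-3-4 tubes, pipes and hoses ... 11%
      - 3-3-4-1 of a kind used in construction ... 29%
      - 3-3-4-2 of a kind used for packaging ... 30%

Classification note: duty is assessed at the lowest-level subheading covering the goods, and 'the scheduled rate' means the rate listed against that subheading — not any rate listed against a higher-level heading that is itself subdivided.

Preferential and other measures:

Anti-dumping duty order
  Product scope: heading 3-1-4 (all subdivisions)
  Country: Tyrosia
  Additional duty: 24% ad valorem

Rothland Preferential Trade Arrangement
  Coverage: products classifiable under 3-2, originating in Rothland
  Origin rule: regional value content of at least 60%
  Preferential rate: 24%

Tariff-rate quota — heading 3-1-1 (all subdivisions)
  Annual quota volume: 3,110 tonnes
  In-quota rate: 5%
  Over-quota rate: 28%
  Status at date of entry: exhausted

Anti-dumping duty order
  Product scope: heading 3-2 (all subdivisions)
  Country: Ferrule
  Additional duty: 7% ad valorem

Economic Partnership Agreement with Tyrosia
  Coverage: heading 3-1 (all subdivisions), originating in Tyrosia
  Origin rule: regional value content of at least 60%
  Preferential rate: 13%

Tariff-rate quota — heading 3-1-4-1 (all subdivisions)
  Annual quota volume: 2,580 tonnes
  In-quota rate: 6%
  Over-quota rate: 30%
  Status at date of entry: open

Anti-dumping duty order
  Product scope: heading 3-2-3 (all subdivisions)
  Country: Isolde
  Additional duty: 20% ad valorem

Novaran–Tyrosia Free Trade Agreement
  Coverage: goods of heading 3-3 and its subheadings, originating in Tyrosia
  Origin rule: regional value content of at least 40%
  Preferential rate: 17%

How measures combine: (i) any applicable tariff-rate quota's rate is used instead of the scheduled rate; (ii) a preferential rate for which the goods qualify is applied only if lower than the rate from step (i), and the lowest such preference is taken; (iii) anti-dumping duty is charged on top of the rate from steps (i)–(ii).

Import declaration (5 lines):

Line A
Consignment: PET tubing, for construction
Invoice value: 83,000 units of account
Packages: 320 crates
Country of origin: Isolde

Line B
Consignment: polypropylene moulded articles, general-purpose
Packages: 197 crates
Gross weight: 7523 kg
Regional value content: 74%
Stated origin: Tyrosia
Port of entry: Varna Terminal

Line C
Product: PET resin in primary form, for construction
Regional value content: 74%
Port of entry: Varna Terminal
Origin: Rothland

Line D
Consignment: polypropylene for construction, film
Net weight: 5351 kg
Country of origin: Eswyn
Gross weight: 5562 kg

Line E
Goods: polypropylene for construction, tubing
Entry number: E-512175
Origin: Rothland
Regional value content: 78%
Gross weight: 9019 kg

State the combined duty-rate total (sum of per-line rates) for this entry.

103%

Line A: PET → 3-2; tubing → 3-2-3; for construction → 3-2-3-1. Scheduled 4%. anti-dumping (Isolde, 3-2-3): +20%; total 4% + 20% = 24%. → 24%.
Line B: polypropylene → 3-1; moulded articles → 3-1-2; general-purpose → 3-1-2-1. Scheduled 18%. Tyrosia agreement on 3-1: RVC ≥ 60% → 13% available; Tyrosia agreement on 3-3: 3-1-2-1 not covered; preferential 13%. → 13%.
Line C: PET → 3-2; resin in primary form → 3-2-2; for construction → 3-2-2-2. Scheduled 26%. Rothland agreement on 3-2: RVC ≥ 60% → 24% available; preferential 24%. → 24%.
Line D: polypropylene → 3-1; film → 3-1-1; for construction → 3-1-1-2. Scheduled 28%. quota on 3-1-1 exhausted → over-quota 28%. → 28%.
Line E: polypropylene → 3-1; tubing → 3-1-4; for construction → 3-1-4-2. Scheduled 14%. Rothland agreement on 3-2: 3-1-4-2 not covered. → 14%.
Sum: 24% + 13% + 24% + 28% + 14% = 103%.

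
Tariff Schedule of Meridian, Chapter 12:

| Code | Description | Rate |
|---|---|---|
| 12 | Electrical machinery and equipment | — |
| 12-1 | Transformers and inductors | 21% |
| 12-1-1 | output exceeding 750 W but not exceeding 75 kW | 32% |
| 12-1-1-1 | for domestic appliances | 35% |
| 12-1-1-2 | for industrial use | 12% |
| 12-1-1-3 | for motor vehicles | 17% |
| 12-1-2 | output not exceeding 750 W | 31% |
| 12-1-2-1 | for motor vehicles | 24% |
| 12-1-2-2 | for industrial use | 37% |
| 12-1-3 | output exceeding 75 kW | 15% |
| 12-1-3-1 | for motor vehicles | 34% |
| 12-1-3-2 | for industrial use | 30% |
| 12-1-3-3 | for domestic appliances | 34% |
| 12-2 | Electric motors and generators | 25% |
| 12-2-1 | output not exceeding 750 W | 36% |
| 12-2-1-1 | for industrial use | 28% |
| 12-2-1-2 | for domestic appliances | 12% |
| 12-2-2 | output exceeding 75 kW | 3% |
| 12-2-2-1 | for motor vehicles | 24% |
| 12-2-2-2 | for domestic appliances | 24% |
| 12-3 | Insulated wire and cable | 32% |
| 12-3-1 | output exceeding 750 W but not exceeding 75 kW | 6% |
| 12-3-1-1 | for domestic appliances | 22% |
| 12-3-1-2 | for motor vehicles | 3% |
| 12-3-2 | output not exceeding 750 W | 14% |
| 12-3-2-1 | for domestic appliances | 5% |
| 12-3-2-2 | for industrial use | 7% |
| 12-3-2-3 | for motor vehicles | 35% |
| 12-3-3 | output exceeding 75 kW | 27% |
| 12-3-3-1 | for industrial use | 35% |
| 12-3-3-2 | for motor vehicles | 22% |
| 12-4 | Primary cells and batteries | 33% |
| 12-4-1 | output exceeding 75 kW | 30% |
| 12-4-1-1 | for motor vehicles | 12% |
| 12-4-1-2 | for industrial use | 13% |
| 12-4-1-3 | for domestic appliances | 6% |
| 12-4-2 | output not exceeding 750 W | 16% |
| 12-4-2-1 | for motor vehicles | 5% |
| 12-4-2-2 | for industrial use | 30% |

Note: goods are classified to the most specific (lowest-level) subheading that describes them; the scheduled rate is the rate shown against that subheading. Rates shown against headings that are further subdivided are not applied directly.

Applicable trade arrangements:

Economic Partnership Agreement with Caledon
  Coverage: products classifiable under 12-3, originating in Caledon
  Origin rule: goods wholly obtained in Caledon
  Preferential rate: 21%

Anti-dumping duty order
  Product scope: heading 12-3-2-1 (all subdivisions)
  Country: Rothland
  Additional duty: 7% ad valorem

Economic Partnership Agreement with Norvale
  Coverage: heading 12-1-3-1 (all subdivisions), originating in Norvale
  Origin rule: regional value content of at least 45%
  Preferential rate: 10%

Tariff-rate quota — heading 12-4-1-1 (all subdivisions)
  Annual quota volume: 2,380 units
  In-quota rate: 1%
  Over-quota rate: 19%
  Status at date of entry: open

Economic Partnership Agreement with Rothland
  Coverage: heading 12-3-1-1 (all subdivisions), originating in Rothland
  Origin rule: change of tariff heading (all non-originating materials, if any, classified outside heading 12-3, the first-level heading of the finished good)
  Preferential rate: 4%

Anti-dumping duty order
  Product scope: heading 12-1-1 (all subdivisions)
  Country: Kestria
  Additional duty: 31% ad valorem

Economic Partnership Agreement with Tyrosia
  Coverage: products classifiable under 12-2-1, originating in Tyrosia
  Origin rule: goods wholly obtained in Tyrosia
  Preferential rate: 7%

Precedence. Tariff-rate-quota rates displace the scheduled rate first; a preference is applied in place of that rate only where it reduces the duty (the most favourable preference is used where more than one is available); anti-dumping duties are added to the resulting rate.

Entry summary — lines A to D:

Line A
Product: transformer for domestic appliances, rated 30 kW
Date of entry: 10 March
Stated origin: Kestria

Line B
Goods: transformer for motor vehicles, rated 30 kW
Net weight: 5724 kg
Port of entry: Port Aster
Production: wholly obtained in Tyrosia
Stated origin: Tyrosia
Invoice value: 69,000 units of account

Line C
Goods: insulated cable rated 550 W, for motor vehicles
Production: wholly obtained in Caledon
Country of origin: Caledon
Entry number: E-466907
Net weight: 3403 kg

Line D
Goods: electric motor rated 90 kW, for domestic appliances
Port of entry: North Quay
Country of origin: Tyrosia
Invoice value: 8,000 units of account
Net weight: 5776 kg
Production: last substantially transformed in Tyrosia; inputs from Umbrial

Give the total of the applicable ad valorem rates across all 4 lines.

128%

Line A: transformer → 12-1; rated 30 kW → 12-1-1; for domestic appliances → 12-1-1-1. Scheduled 35%. anti-dumping (Kestria, 12-1-1): +31%; total 35% + 31% = 66%. → 66%.
Line B: transformer → 12-1; rated 30 kW → 12-1-1; for motor vehicles → 12-1-1-3. Scheduled 17%. Tyrosia agreement on 12-2-1: 12-1-1-3 not covered. → 17%.
Line C: insulated cable → 12-3; rated 550 W → 12-3-2; for motor vehicles → 12-3-2-3. Scheduled 35%. Caledon agreement on 12-3: wholly obtained → 21% available; preferential 21%. → 21%.
Line D: electric motor → 12-2; rated 90 kW → 12-2-2; for domestic appliances → 12-2-2-2. Scheduled 24%. Tyrosia agreement on 12-2-1: 12-2-2-2 not covered. → 24%.
Sum: 66% + 17% + 21% + 24% = 128%.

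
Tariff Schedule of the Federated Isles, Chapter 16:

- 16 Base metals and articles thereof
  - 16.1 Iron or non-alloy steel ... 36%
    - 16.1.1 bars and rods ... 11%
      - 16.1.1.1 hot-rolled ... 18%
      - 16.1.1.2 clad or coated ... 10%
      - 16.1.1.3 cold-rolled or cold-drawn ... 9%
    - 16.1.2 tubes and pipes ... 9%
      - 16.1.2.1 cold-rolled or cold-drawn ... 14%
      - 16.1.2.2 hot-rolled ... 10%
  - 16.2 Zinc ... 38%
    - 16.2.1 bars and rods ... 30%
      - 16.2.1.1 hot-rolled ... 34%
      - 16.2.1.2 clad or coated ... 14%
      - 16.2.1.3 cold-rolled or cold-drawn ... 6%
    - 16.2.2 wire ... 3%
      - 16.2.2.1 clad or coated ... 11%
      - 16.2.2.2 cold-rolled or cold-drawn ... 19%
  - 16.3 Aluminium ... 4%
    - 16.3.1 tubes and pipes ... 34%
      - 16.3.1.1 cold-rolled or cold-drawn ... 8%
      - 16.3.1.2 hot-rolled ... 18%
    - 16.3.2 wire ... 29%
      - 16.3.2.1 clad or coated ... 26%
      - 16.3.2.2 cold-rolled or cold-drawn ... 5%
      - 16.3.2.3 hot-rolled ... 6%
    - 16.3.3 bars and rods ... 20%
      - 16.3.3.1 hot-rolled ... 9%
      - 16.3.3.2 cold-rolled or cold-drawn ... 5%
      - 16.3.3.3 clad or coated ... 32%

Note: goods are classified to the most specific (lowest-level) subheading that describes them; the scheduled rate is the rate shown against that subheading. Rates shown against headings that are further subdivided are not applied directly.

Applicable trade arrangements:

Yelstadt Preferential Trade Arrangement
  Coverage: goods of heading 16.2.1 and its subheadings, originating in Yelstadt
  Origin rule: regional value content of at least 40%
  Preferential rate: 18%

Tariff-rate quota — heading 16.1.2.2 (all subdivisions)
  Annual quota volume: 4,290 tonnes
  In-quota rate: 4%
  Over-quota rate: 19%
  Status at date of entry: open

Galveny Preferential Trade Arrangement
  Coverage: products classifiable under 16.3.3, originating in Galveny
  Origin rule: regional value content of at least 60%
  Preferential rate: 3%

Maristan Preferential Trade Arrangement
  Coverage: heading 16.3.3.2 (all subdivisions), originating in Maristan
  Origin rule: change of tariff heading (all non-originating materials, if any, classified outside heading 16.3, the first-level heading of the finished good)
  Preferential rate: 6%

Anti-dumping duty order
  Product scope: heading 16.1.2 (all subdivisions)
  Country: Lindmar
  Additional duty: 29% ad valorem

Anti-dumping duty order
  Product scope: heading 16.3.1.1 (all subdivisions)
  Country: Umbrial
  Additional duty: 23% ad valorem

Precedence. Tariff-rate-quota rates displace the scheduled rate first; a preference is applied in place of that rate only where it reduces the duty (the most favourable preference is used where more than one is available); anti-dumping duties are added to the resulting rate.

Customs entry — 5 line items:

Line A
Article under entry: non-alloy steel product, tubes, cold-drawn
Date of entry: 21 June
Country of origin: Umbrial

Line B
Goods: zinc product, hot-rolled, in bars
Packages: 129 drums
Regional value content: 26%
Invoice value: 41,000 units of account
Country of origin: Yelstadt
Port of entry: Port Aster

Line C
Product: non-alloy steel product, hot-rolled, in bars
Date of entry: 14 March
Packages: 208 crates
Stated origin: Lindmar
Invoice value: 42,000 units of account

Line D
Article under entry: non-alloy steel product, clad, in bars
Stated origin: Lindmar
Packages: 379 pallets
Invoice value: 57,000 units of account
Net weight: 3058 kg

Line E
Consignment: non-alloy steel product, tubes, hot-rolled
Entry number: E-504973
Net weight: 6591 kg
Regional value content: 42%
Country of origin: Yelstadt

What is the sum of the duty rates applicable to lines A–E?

Line A: non-alloy steel → 16.1; tubes → 16.1.2; cold-drawn → 16.1.2.1. Scheduled 14%. No special measure applies. → 14%.
Line B: zinc → 16.2; in bars → 16.2.1; hot-rolled → 16.2.1.1. Scheduled 34%. Yelstadt agreement on 16.2.1: RVC < 40%. → 34%.
Line C: non-alloy steel → 16.1; in bars → 16.1.1; hot-rolled → 16.1.1.1. Scheduled 18%. No special measure applies. → 18%.
Line D: non-alloy steel → 16.1; in bars → 16.1.1; clad → 16.1.1.2. Scheduled 10%. No special measure applies. → 10%.
Line E: non-alloy steel → 16.1; tubes → 16.1.2; hot-rolled → 16.1.2.2. Scheduled 10%. quota on 16.1.2.2 open → in-quota 4%; Yelstadt agreement on 16.2.1: 16.1.2.2 not covered. → 4%.
Sum: 14% + 34% + 18% + 10% + 4% = 80%.

80%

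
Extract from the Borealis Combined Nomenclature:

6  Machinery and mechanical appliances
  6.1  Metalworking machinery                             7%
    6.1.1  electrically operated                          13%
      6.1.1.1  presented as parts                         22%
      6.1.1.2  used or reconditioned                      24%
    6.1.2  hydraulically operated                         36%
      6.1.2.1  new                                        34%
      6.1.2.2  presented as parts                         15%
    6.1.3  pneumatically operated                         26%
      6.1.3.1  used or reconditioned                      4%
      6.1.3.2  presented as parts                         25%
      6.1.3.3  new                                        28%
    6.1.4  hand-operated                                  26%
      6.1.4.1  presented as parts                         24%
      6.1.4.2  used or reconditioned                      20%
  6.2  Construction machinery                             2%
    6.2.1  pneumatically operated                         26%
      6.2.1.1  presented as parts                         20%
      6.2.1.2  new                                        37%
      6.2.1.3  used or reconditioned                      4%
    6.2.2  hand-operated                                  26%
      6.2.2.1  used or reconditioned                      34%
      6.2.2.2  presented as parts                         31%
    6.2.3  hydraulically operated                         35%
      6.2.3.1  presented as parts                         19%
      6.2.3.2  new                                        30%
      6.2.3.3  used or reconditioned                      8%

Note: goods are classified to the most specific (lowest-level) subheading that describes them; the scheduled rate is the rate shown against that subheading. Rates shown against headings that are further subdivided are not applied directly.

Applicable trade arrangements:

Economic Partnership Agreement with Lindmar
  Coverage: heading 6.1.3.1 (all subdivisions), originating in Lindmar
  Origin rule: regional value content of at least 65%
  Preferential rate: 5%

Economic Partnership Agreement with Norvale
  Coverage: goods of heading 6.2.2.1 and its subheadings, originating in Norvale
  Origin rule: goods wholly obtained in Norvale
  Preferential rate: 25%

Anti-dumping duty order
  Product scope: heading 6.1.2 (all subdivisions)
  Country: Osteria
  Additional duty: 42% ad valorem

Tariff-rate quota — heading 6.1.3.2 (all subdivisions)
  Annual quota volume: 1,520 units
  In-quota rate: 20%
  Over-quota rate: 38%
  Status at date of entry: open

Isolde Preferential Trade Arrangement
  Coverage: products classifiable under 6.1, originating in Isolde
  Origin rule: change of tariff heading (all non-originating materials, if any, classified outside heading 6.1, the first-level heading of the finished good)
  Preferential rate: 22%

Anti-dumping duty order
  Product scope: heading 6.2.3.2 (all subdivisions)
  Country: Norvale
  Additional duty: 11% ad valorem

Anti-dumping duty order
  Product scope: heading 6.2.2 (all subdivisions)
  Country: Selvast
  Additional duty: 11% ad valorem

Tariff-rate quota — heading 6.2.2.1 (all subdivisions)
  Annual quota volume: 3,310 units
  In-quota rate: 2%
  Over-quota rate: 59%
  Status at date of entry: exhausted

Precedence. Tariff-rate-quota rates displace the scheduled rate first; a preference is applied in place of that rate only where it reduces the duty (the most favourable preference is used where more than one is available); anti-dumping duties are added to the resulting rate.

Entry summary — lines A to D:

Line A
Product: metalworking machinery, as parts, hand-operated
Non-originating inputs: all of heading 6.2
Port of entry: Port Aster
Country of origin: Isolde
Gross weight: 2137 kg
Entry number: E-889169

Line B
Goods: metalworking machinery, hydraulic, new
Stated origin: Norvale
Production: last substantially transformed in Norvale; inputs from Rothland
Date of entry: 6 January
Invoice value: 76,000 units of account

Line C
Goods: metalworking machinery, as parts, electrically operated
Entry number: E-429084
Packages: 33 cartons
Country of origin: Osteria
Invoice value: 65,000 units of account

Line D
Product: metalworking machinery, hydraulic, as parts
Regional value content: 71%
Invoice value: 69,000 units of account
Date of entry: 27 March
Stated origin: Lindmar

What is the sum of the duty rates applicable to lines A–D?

93%

Line A: metalworking → 6.1; hand-operated → 6.1.4; as parts → 6.1.4.1. Scheduled 24%. Isolde agreement on 6.1: CTH met → 22% available; preferential 22%. → 22%.
Line B: metalworking → 6.1; hydraulic → 6.1.2; new → 6.1.2.1. Scheduled 34%. Norvale agreement on 6.2.2.1: 6.1.2.1 not covered. → 34%.
Line C: metalworking → 6.1; electrically operated → 6.1.1; as parts → 6.1.1.1. Scheduled 22%. No special measure applies. → 22%.
Line D: metalworking → 6.1; hydraulic → 6.1.2; as parts → 6.1.2.2. Scheduled 15%. Lindmar agreement on 6.1.3.1: 6.1.2.2 not covered. → 15%.
Sum: 22% + 34% + 22% + 15% = 93%.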